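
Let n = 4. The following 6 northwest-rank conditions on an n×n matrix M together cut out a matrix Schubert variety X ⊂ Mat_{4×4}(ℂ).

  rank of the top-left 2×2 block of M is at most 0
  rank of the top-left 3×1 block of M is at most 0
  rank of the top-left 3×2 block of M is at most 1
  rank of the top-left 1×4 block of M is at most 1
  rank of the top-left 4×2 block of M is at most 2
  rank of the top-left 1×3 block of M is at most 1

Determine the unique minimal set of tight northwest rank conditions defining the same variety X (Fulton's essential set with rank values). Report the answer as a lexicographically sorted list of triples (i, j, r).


Computing R[i][j] = min implied NW-rank bound (n=4, 6 conditions):

  0 0 1 1
  0 0 1 2
  0 1 2 3
  1 2 3 4

hence w(1..4) = (3, 4, 2, 1).

ℓ(w)=5; the 2 essential cells (i,j,r):

[(2, 2, 0), (3, 1, 0)]


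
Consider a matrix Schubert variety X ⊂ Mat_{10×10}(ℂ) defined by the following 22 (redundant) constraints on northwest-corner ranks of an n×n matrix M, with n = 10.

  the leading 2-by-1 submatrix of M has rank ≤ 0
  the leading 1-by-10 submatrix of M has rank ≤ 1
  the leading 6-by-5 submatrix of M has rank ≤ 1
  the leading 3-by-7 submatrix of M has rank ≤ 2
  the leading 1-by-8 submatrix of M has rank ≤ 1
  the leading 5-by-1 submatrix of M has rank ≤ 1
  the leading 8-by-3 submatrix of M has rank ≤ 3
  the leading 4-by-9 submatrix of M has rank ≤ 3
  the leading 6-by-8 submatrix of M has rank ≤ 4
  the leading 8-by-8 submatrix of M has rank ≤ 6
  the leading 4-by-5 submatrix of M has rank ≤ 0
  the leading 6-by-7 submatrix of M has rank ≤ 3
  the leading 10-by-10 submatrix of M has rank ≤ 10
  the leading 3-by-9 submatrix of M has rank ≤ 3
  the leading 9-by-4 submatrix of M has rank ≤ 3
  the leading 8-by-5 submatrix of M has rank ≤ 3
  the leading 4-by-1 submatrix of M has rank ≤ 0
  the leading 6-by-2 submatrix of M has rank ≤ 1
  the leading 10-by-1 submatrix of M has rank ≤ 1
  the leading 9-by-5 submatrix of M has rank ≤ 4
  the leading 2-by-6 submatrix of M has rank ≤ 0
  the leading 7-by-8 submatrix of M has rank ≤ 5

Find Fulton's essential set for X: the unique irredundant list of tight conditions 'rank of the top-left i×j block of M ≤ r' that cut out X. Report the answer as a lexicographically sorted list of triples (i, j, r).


Computing R[i][j] = min implied NW-rank bound (n=10, 22 conditions):

  0 | 0 | 0 | 0 | 0 | 0 | 1 | 1 | 1 | 1
  0 | 0 | 0 | 0 | 0 | 0 | 1 | 2 | 2 | 2
  0 | 0 | 0 | 0 | 0 | 1 | 2 | 3 | 3 | 3
  0 | 0 | 0 | 0 | 0 | 1 | 2 | 3 | 3 | 4
  1 | 1 | 1 | 1 | 1 | 2 | 3 | 4 | 4 | 5
  1 | 1 | 1 | 1 | 1 | 2 | 3 | 4 | 5 | 6
  1 | 2 | 2 | 2 | 2 | 3 | 4 | 5 | 6 | 7
  1 | 2 | 3 | 3 | 3 | 4 | 5 | 6 | 7 | 8
  1 | 2 | 3 | 3 | 4 | 5 | 6 | 7 | 8 | 9
  1 | 2 | 3 | 4 | 5 | 6 | 7 | 8 | 9 | 10

second differences of R give the permutation w = (7, 8, 6, 10, 1, 9, 2, 3, 5, 4).

ℓ(w)=28; the 5 essential cells (i,j,r):

[(2, 6, 0), (4, 5, 0), (4, 9, 3), (6, 5, 1), (9, 4, 3)]


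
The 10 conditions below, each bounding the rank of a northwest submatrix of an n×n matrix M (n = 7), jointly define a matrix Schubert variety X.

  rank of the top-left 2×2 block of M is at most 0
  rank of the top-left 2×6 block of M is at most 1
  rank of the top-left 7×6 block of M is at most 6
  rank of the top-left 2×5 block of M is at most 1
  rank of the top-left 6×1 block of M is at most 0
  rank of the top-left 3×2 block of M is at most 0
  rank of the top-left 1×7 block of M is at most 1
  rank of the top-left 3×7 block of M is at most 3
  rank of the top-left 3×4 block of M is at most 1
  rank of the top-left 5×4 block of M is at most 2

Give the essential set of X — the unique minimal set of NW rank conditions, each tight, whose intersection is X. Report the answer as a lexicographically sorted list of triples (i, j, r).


Propagating the 10 rank bounds to every northwest block:

  R[1]: 0  0  1  1  1  1  1
  R[2]: 0  0  1  1  1  1  2
  R[3]: 0  0  1  1  2  2  3
  R[4]: 0  1  2  2  3  3  4
  R[5]: 0  1  2  2  3  4  5
  R[6]: 0  1  2  3  4  5  6
  R[7]: 1  2  3  4  5  6  7

giving w = (3, 7, 5, 2, 6, 4, 1) via Δ²R.

D(w) has 14 cells with 5 SE-corners; essential set:

[(2, 6, 1), (3, 2, 0), (3, 4, 1), (5, 4, 2), (6, 1, 0)]


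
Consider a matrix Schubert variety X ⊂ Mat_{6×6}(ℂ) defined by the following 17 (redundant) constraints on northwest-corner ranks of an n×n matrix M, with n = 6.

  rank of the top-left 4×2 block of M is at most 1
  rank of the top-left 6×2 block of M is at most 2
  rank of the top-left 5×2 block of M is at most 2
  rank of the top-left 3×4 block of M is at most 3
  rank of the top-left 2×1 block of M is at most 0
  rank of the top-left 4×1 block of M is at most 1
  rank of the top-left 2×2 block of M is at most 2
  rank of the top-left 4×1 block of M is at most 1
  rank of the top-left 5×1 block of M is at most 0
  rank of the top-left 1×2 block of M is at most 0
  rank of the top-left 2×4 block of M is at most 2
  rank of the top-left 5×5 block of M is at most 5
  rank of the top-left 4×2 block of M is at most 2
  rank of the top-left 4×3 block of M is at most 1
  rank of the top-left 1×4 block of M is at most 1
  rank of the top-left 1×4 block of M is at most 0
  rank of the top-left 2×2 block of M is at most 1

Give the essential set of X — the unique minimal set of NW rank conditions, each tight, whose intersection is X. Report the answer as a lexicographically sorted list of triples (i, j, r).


Propagating the 17 rank bounds to every northwest block:

  R[1]: 0  0  0  0  1  1
  R[2]: 0  1  1  1  2  2
  R[3]: 0  1  1  2  3  3
  R[4]: 0  1  1  2  3  4
  R[5]: 0  1  2  3  4  5
  R[6]: 1  2  3  4  5  6

the unique w with this rank table is (5, 2, 4, 6, 3, 1).

3 SE-corners of the 10-cell Rothe diagram give Ess(w):

[(1, 4, 0), (4, 3, 1), (5, 1, 0)]


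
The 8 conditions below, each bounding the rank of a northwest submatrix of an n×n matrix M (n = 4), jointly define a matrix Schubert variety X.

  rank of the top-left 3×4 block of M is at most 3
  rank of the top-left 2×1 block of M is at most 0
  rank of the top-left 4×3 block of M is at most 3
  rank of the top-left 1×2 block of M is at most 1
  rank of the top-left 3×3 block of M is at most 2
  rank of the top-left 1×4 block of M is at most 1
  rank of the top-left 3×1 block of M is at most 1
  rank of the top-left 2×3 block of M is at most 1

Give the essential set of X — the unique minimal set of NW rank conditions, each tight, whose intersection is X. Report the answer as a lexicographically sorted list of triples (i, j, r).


Computing R[i][j] = min implied NW-rank bound (n=4, 8 conditions):

  R[1]: 0  1  1  1
  R[2]: 0  1  1  2
  R[3]: 1  2  2  3
  R[4]: 1  2  3  4

the unique w with this rank table is (2, 4, 1, 3).

Fulton essential set (2 of the 3 Rothe cells):

[(2, 1, 0), (2, 3, 1)]


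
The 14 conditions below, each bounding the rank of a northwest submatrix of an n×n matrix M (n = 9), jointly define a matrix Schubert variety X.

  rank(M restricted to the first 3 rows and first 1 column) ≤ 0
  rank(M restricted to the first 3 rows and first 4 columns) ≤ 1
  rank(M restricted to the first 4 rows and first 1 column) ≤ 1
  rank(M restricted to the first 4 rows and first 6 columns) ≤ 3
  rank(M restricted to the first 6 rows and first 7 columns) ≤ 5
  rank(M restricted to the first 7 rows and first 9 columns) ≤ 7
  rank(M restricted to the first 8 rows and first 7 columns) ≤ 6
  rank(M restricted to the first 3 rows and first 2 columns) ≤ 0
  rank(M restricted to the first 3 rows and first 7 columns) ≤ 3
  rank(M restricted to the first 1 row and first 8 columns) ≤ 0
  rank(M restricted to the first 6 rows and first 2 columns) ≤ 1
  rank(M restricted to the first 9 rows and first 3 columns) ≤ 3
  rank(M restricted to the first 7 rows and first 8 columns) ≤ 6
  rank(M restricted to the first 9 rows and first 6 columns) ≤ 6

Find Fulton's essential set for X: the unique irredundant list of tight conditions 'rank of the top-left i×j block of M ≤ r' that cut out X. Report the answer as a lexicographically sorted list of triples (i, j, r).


Rank table r_w(9×9) implied by the 14 constraints:

  0 0 0 0 0 0 0 0 1
  0 0 1 1 1 1 1 1 2
  0 0 1 1 2 2 2 2 3
  1 1 2 2 3 3 3 3 4
  1 1 2 3 4 4 4 4 5
  1 1 2 3 4 5 5 5 6
  1 2 3 4 5 6 6 6 7
  1 2 3 4 5 6 6 7 8
  1 2 3 4 5 6 7 8 9

second differences of R give the permutation w = (9, 3, 5, 1, 4, 6, 2, 8, 7).

Rothe diagram D(w) (16 cells), 5 SE-corners (essential conditions):

[(1, 8, 0), (3, 2, 0), (3, 4, 1), (6, 2, 1), (8, 7, 6)]


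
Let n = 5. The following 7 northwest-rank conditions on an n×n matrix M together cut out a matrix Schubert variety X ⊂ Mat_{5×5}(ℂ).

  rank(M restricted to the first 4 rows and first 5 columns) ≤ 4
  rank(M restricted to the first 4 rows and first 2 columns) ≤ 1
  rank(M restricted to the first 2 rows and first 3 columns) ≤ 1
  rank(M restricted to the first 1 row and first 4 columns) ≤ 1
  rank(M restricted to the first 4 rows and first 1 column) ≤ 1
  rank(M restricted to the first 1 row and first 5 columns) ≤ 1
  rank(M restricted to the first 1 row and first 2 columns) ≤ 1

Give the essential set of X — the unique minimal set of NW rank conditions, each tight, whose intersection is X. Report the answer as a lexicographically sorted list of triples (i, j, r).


Computing R[i][j] = min implied NW-rank bound (n=5, 7 conditions):

  1 | 1 | 1 | 1 | 1
  1 | 1 | 1 | 2 | 2
  1 | 1 | 2 | 3 | 3
  1 | 1 | 2 | 3 | 4
  1 | 2 | 3 | 4 | 5

giving w = (1, 4, 3, 5, 2) via Δ²R.

ℓ(w)=4; the 2 essential cells (i,j,r):

[(2, 3, 1), (4, 2, 1)]


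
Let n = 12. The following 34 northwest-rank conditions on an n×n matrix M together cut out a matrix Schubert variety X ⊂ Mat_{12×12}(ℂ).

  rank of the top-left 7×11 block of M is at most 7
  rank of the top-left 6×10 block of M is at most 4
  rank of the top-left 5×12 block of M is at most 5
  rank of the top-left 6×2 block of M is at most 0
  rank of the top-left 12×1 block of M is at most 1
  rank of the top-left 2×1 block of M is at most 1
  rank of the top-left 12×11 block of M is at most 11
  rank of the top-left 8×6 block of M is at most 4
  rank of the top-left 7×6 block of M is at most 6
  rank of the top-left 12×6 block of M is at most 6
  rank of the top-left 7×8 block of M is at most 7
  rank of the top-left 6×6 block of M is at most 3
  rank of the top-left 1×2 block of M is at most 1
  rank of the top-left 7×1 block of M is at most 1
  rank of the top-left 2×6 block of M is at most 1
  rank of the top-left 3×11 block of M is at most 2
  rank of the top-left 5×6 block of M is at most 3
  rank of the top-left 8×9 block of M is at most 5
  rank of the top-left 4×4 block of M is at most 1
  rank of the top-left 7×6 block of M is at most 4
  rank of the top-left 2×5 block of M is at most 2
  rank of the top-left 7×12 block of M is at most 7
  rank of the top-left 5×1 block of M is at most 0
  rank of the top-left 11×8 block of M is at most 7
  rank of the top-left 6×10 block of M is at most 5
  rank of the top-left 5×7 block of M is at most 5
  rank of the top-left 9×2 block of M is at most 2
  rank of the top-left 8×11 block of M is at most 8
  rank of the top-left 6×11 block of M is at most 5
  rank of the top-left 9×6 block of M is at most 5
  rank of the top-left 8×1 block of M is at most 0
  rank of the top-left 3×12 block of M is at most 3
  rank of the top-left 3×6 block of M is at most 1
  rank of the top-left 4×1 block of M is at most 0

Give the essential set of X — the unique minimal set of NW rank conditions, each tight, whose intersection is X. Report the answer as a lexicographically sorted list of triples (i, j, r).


Propagating the 34 rank bounds to every northwest block:

  0 0 1 1 1 1 1 1 1 1 1 1
  0 0 1 1 1 1 2 2 2 2 2 2
  0 0 1 1 1 1 2 2 2 2 2 3
  0 0 1 1 2 2 3 3 3 3 3 4
  0 0 1 2 3 3 4 4 4 4 4 5
  0 0 1 2 3 3 4 4 4 4 5 6
  0 1 2 3 4 4 5 5 5 5 6 7
  0 1 2 3 4 4 5 5 5 6 7 8
  1 2 3 4 5 5 6 6 6 7 8 9
  1 2 3 4 5 6 7 7 7 8 9 10
  1 2 3 4 5 6 7 7 8 9 10 11
  1 2 3 4 5 6 7 8 9 10 11 12

the unique w with this rank table is (3, 7, 12, 5, 4, 11, 2, 10, 1, 6, 9, 8).

Rothe diagram D(w) (33 cells), 10 SE-corners (essential conditions):

[(3, 6, 1), (3, 11, 2), (4, 4, 1), (6, 2, 0), (6, 6, 3), (6, 10, 4), (8, 1, 0), (8, 6, 4), (8, 9, 5), (11, 8, 7)]


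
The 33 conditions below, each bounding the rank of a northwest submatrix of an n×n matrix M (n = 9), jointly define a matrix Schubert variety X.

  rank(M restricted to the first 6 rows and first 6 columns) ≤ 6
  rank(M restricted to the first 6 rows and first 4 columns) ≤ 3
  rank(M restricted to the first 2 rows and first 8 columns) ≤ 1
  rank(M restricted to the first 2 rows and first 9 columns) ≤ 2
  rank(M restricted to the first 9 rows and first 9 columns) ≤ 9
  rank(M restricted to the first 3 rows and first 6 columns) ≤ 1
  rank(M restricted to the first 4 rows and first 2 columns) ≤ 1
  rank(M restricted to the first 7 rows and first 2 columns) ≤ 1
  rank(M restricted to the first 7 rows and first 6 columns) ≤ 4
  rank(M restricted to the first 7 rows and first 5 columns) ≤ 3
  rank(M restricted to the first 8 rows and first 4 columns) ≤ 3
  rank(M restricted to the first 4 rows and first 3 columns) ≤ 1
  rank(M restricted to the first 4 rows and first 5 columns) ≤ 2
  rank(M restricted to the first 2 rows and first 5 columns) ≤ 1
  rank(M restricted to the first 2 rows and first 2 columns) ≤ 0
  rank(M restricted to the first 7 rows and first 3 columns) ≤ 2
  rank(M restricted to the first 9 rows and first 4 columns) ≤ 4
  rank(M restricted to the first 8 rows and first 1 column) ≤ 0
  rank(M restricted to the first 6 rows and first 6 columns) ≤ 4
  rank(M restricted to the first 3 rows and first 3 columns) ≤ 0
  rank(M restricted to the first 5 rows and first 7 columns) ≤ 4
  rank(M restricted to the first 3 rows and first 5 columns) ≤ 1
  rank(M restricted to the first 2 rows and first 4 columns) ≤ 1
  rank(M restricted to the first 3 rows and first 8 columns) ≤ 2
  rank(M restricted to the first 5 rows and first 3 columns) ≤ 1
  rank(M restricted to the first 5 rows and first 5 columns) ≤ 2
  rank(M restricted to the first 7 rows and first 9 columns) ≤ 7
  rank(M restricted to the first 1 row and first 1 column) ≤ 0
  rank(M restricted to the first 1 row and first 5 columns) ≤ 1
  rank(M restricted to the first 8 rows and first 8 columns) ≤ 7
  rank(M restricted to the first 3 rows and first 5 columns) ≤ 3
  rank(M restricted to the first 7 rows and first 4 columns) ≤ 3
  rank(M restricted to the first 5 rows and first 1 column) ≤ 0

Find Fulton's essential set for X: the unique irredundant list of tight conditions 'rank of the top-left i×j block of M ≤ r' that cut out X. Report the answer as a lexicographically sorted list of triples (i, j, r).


Recovering R(i,j) via the rank-extension bound from the 33 conditions:

  row 1: 0, 0, 0, 1, 1, 1, 1, 1, 1
  row 2: 0, 0, 0, 1, 1, 1, 1, 1, 2
  row 3: 0, 0, 0, 1, 1, 1, 2, 2, 3
  row 4: 0, 1, 1, 2, 2, 2, 3, 3, 4
  row 5: 0, 1, 1, 2, 2, 3, 4, 4, 5
  row 6: 0, 1, 2, 3, 3, 4, 5, 5, 6
  row 7: 0, 1, 2, 3, 3, 4, 5, 6, 7
  row 8: 0, 1, 2, 3, 4, 5, 6, 7, 8
  row 9: 1, 2, 3, 4, 5, 6, 7, 8, 9

reading off 1-entries of Δ²R: w = (4, 9, 7, 2, 6, 3, 8, 5, 1).

Rothe diagram D(w) (23 cells), 7 SE-corners (essential conditions):

[(2, 8, 1), (3, 3, 0), (3, 6, 1), (5, 3, 1), (5, 5, 2), (7, 5, 3), (8, 1, 0)]


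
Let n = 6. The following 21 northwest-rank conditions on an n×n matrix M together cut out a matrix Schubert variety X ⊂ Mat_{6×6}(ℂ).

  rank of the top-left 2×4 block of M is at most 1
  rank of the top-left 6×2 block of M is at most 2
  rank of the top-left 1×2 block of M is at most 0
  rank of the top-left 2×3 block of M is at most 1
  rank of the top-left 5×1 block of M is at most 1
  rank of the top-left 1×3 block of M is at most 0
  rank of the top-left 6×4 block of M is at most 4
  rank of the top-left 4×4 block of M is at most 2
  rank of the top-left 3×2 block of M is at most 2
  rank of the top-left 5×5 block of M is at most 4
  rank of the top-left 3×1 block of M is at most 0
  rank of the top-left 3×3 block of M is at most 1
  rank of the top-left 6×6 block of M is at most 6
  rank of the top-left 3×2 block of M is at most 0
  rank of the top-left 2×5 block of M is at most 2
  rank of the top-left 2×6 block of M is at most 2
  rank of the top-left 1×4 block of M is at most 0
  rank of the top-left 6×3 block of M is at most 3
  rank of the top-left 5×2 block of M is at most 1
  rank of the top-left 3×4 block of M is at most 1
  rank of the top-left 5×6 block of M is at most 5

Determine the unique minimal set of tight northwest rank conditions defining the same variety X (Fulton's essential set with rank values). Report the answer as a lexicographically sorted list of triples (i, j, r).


The tightest implied rank at each (i,j), from the 21 conditions:

  0 | 0 | 0 | 0 | 1 | 1
  0 | 0 | 1 | 1 | 2 | 2
  0 | 0 | 1 | 1 | 2 | 3
  1 | 1 | 2 | 2 | 3 | 4
  1 | 1 | 2 | 3 | 4 | 5
  1 | 2 | 3 | 4 | 5 | 6

the unique w with this rank table is (5, 3, 6, 1, 4, 2).

Rothe diagram D(w) (10 cells), 4 SE-corners (essential conditions):

[(1, 4, 0), (3, 2, 0), (3, 4, 1), (5, 2, 1)]


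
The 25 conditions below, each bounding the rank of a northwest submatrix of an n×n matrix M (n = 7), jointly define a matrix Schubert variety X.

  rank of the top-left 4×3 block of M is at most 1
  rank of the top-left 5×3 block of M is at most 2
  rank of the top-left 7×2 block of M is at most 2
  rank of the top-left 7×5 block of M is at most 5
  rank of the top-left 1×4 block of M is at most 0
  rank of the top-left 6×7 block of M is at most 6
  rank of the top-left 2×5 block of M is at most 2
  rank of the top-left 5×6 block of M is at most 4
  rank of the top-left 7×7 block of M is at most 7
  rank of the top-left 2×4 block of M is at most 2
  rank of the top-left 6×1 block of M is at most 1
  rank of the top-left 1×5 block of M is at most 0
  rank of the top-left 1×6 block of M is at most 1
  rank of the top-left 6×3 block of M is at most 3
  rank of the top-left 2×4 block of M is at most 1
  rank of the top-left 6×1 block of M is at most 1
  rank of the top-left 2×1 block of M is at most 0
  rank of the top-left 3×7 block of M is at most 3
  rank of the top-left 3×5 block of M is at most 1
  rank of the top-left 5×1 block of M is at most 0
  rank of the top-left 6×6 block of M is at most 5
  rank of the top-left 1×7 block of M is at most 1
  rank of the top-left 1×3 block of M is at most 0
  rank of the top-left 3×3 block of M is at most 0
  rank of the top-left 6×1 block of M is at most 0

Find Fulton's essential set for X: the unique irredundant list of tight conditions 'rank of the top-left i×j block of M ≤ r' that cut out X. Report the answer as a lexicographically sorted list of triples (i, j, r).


Reconstructing r_w from the 25 given conditions:

  R[1]: 0 | 0 | 0 | 0 | 0 | 1 | 1
  R[2]: 0 | 0 | 0 | 1 | 1 | 2 | 2
  R[3]: 0 | 0 | 0 | 1 | 1 | 2 | 3
  R[4]: 0 | 1 | 1 | 2 | 2 | 3 | 4
  R[5]: 0 | 1 | 2 | 3 | 3 | 4 | 5
  R[6]: 0 | 1 | 2 | 3 | 4 | 5 | 6
  R[7]: 1 | 2 | 3 | 4 | 5 | 6 | 7

the unique w with this rank table is (6, 4, 7, 2, 3, 5, 1).

ℓ(w)=15; the 4 essential cells (i,j,r):

[(1, 5, 0), (3, 3, 0), (3, 5, 1), (6, 1, 0)]


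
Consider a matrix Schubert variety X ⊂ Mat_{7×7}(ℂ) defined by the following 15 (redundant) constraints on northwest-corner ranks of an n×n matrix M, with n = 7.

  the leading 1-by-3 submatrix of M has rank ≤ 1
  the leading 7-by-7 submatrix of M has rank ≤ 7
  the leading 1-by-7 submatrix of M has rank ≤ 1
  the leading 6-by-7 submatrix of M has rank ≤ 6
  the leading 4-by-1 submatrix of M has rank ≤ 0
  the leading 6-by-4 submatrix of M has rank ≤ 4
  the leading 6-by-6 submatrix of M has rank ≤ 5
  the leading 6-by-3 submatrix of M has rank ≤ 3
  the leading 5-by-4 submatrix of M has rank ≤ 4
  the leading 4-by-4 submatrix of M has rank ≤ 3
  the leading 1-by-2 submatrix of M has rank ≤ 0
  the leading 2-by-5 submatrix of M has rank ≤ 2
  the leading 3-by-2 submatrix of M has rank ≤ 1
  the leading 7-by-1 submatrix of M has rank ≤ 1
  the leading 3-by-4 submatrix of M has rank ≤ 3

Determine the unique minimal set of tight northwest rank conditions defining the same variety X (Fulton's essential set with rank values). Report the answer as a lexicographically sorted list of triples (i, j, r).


The tightest implied rank at each (i,j), from the 15 conditions:

  i=1: 0 | 0 | 1 | 1 | 1 | 1 | 1
  i=2: 0 | 1 | 2 | 2 | 2 | 2 | 2
  i=3: 0 | 1 | 2 | 3 | 3 | 3 | 3
  i=4: 0 | 1 | 2 | 3 | 4 | 4 | 4
  i=5: 1 | 2 | 3 | 4 | 5 | 5 | 5
  i=6: 1 | 2 | 3 | 4 | 5 | 5 | 6
  i=7: 1 | 2 | 3 | 4 | 5 | 6 | 7

the unique w with this rank table is (3, 2, 4, 5, 1, 7, 6).

D(w) has 6 cells with 3 SE-corners; essential set:

[(1, 2, 0), (4, 1, 0), (6, 6, 5)]


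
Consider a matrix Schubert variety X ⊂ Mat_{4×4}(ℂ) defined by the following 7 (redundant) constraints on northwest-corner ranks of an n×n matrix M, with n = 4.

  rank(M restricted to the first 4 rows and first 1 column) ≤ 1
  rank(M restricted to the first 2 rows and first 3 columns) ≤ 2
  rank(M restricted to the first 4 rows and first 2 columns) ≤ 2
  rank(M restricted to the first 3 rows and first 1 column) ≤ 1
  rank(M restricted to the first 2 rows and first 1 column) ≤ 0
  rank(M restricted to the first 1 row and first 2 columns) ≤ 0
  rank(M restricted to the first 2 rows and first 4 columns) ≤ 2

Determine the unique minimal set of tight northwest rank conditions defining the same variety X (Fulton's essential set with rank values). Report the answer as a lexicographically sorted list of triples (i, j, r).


Recovering R(i,j) via the rank-extension bound from the 7 conditions:

  row 1: 0 0 1 1
  row 2: 0 1 2 2
  row 3: 1 2 3 3
  row 4: 1 2 3 4

hence w(1..4) = (3, 2, 1, 4).

|D(w)|=3, |Ess(w)|=2:

[(1, 2, 0), (2, 1, 0)]


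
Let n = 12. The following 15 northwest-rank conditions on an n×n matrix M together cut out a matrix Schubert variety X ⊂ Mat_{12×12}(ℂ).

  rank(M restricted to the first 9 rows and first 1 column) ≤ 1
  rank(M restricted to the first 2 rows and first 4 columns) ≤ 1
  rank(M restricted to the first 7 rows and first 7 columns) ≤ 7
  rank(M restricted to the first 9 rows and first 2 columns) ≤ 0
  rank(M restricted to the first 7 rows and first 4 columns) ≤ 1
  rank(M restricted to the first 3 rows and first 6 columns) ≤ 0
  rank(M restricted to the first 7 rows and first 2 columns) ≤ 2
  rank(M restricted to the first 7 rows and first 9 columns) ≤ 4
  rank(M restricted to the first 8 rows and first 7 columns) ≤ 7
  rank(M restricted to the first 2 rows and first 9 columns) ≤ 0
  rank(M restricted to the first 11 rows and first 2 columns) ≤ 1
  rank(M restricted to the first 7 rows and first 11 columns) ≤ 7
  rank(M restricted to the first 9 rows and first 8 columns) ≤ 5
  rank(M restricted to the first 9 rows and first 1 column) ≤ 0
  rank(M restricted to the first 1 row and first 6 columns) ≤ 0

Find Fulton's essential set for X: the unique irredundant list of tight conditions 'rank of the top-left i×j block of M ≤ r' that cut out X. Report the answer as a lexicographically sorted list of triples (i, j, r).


Recovering R(i,j) via the rank-extension bound from the 15 conditions:

  i=1: 0  0  0  0  0  0  0  0  0  1  1  1
  i=2: 0  0  0  0  0  0  0  0  0  1  2  2
  i=3: 0  0  0  0  0  0  1  1  1  2  3  3
  i=4: 0  0  1  1  1  1  2  2  2  3  4  4
  i=5: 0  0  1  1  2  2  3  3  3  4  5  5
  i=6: 0  0  1  1  2  3  4  4  4  5  6  6
  i=7: 0  0  1  1  2  3  4  4  4  5  6  7
  i=8: 0  0  1  2  3  4  5  5  5  6  7  8
  i=9: 0  0  1  2  3  4  5  5  6  7  8  9
  i=10: 1  1  2  3  4  5  6  6  7  8  9  10
  i=11: 1  1  2  3  4  5  6  7  8  9  10  11
  i=12: 1  2  3  4  5  6  7  8  9  10  11  12

second differences of R give the permutation w = (10, 11, 7, 3, 5, 6, 12, 4, 9, 1, 8, 2).

Fulton essential set (7 of the 43 Rothe cells):

[(2, 9, 0), (3, 6, 0), (7, 4, 1), (7, 9, 4), (9, 2, 0), (9, 8, 5), (11, 2, 1)]


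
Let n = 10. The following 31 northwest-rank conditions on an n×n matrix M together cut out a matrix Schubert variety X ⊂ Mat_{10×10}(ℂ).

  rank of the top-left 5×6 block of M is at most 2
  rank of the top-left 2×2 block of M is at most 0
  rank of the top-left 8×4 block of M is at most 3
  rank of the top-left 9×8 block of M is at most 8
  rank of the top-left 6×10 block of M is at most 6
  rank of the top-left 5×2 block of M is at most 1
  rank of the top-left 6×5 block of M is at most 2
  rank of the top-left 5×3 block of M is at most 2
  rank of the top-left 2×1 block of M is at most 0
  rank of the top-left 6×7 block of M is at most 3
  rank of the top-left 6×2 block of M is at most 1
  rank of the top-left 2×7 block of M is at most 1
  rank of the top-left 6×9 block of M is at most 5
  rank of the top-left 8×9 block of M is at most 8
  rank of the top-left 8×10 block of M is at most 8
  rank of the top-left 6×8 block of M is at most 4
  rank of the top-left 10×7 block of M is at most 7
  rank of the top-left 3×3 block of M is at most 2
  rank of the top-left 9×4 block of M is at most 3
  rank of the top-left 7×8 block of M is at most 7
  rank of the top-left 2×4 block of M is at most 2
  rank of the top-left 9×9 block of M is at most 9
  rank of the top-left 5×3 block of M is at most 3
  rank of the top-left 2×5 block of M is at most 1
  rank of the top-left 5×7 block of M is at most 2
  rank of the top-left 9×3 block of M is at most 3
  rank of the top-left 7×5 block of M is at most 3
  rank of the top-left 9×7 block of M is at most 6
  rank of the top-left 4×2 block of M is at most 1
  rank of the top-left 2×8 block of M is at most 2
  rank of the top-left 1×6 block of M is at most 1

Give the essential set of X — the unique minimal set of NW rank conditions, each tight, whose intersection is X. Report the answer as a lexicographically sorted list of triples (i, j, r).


Rank table r_w(10×10) implied by the 31 constraints:

  i=1: 0 0 1 1 1 1 1 1 1 1
  i=2: 0 0 1 1 1 1 1 2 2 2
  i=3: 1 1 2 2 2 2 2 3 3 3
  i=4: 1 1 2 2 2 2 2 3 4 4
  i=5: 1 1 2 2 2 2 2 3 4 5
  i=6: 1 1 2 2 2 3 3 4 5 6
  i=7: 1 2 3 3 3 4 4 5 6 7
  i=8: 1 2 3 3 4 5 5 6 7 8
  i=9: 1 2 3 3 4 5 6 7 8 9
  i=10: 1 2 3 4 5 6 7 8 9 10

so w = (3, 8, 1, 9, 10, 6, 2, 5, 7, 4).

Fulton essential set (6 of the 23 Rothe cells):

[(2, 2, 0), (2, 7, 1), (5, 7, 2), (6, 2, 1), (6, 5, 2), (9, 4, 3)]


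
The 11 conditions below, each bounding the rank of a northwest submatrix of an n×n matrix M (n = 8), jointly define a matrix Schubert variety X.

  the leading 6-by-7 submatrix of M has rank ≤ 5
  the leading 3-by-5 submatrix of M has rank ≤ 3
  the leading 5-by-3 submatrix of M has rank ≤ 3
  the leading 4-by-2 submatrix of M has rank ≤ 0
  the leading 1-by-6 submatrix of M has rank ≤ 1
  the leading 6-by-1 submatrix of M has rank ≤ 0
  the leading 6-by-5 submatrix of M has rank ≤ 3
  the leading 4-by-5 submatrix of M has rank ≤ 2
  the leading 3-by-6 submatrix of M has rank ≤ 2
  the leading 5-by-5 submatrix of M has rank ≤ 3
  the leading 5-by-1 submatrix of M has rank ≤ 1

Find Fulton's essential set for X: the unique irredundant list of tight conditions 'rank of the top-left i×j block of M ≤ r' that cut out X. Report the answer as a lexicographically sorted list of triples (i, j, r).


Recovering R(i,j) via the rank-extension bound from the 11 conditions:

  i=1: 0 0 1 1 1 1 1 1
  i=2: 0 0 1 2 2 2 2 2
  i=3: 0 0 1 2 2 2 3 3
  i=4: 0 0 1 2 2 3 4 4
  i=5: 0 1 2 3 3 4 5 5
  i=6: 0 1 2 3 3 4 5 6
  i=7: 1 2 3 4 4 5 6 7
  i=8: 1 2 3 4 5 6 7 8

the unique w with this rank table is (3, 4, 7, 6, 2, 8, 1, 5).

|D(w)|=14, |Ess(w)|=5:

[(3, 6, 2), (4, 2, 0), (4, 5, 2), (6, 1, 0), (6, 5, 3)]


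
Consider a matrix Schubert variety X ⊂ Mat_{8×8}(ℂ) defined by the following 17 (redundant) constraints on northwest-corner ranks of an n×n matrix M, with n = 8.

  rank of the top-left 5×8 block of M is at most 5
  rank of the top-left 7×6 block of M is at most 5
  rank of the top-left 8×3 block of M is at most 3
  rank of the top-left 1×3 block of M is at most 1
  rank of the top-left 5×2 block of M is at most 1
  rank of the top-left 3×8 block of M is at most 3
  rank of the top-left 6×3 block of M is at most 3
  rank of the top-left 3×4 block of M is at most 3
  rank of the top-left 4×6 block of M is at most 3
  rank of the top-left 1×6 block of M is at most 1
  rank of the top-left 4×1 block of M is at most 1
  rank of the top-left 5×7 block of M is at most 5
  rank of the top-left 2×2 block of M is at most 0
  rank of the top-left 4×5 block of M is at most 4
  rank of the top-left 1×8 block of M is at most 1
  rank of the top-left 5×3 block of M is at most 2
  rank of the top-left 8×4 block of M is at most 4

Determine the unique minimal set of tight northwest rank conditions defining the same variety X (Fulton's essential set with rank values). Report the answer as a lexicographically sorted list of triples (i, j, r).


Recovering R(i,j) via the rank-extension bound from the 17 conditions:

  row 1: 0  0  1  1  1  1  1  1
  row 2: 0  0  1  2  2  2  2  2
  row 3: 1  1  2  3  3  3  3  3
  row 4: 1  1  2  3  3  3  4  4
  row 5: 1  1  2  3  4  4  5  5
  row 6: 1  2  3  4  5  5  6  6
  row 7: 1  2  3  4  5  5  6  7
  row 8: 1  2  3  4  5  6  7  8

second differences of R give the permutation w = (3, 4, 1, 7, 5, 2, 8, 6).

4 SE-corners of the 9-cell Rothe diagram give Ess(w):

[(2, 2, 0), (4, 6, 3), (5, 2, 1), (7, 6, 5)]


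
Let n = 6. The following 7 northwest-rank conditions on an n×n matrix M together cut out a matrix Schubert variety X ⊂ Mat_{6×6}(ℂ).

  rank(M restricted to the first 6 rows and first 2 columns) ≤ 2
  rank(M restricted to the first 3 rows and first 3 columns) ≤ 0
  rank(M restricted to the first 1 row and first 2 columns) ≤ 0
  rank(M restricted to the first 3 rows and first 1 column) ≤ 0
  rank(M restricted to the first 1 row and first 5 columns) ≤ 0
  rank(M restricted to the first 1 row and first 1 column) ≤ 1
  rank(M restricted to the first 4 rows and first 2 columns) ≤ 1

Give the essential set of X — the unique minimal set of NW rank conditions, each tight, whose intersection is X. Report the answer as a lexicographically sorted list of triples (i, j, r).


Computing R[i][j] = min implied NW-rank bound (n=6, 7 conditions):

  i=1: 0, 0, 0, 0, 0, 1
  i=2: 0, 0, 0, 1, 1, 2
  i=3: 0, 0, 0, 1, 2, 3
  i=4: 1, 1, 1, 2, 3, 4
  i=5: 1, 2, 2, 3, 4, 5
  i=6: 1, 2, 3, 4, 5, 6

the unique w with this rank table is (6, 4, 5, 1, 2, 3).

D(w) has 11 cells with 2 SE-corners; essential set:

[(1, 5, 0), (3, 3, 0)]


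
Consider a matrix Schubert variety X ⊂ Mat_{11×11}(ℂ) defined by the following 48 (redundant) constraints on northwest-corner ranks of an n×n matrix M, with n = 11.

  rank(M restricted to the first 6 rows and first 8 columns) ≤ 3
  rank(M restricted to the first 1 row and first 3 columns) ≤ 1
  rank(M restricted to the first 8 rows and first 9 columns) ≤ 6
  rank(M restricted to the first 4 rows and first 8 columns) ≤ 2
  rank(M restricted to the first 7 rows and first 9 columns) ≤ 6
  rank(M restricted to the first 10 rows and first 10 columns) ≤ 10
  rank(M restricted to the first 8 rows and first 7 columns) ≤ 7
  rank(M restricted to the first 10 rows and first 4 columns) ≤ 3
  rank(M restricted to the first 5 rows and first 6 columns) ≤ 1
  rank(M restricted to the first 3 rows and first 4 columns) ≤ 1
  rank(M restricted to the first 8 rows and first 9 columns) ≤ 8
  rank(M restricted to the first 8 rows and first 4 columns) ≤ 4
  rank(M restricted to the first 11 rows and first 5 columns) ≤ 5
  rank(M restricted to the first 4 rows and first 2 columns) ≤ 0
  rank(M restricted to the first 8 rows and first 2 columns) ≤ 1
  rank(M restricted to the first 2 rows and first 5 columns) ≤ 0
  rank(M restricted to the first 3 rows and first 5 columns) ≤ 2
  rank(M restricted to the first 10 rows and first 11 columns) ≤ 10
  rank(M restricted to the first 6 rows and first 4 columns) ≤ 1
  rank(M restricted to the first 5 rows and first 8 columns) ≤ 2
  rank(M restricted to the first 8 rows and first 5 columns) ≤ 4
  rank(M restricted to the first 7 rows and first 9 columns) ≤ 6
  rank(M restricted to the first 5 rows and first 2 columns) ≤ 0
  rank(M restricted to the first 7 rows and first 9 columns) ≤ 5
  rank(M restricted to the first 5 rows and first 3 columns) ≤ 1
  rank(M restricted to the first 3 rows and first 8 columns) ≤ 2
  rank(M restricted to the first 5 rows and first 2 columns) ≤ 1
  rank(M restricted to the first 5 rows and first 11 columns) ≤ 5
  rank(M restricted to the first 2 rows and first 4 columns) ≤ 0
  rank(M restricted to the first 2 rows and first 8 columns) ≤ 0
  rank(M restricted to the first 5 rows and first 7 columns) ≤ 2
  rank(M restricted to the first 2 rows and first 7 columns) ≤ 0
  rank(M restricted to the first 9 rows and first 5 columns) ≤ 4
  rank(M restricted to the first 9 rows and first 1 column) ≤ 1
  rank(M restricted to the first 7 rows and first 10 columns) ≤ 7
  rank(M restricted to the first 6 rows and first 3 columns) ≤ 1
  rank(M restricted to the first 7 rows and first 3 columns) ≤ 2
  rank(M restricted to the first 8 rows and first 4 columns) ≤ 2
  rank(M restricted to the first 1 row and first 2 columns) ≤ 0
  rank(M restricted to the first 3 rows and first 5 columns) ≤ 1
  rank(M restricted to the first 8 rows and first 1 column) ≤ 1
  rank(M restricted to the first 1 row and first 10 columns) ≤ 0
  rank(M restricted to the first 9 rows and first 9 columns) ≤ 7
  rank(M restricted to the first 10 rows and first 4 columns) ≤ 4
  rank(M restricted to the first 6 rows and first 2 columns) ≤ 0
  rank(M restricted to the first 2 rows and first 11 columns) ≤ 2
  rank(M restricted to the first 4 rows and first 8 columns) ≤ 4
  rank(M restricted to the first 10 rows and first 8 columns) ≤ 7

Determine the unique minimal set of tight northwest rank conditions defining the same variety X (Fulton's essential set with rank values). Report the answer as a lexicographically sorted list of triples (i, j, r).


Recovering R(i,j) via the rank-extension bound from the 48 conditions:

  0 | 0 | 0 | 0 | 0 | 0 | 0 | 0 | 0 | 0 | 1
  0 | 0 | 0 | 0 | 0 | 0 | 0 | 0 | 1 | 1 | 2
  0 | 0 | 1 | 1 | 1 | 1 | 1 | 1 | 2 | 2 | 3
  0 | 0 | 1 | 1 | 1 | 1 | 2 | 2 | 3 | 3 | 4
  0 | 0 | 1 | 1 | 1 | 1 | 2 | 2 | 3 | 4 | 5
  0 | 0 | 1 | 1 | 2 | 2 | 3 | 3 | 4 | 5 | 6
  1 | 1 | 2 | 2 | 3 | 3 | 4 | 4 | 5 | 6 | 7
  1 | 1 | 2 | 2 | 3 | 4 | 5 | 5 | 6 | 7 | 8
  1 | 2 | 3 | 3 | 4 | 5 | 6 | 6 | 7 | 8 | 9
  1 | 2 | 3 | 3 | 4 | 5 | 6 | 7 | 8 | 9 | 10
  1 | 2 | 3 | 4 | 5 | 6 | 7 | 8 | 9 | 10 | 11

hence w(1..11) = (11, 9, 3, 7, 10, 5, 1, 6, 2, 8, 4).

ℓ(w)=37; the 9 essential cells (i,j,r):

[(1, 10, 0), (2, 8, 0), (5, 6, 1), (5, 8, 2), (6, 2, 0), (6, 4, 1), (8, 2, 1), (8, 4, 2), (10, 4, 3)]


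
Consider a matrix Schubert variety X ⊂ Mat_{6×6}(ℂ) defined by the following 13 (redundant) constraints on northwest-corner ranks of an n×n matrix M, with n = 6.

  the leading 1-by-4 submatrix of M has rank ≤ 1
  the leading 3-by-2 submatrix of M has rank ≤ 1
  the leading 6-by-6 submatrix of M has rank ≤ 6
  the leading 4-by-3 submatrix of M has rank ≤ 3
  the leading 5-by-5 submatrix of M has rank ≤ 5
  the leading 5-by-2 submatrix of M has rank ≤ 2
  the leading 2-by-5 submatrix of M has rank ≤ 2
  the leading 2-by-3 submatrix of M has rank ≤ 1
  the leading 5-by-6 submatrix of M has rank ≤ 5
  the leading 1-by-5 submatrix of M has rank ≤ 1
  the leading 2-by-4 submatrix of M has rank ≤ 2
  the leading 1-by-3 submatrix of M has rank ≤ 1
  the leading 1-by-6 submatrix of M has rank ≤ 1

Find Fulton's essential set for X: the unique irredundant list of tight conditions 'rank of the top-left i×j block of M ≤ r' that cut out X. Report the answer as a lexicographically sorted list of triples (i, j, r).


Recovering R(i,j) via the rank-extension bound from the 13 conditions:

  row 1: 1, 1, 1, 1, 1, 1
  row 2: 1, 1, 1, 2, 2, 2
  row 3: 1, 1, 2, 3, 3, 3
  row 4: 1, 2, 3, 4, 4, 4
  row 5: 1, 2, 3, 4, 5, 5
  row 6: 1, 2, 3, 4, 5, 6

hence w(1..6) = (1, 4, 3, 2, 5, 6).

D(w) has 3 cells with 2 SE-corners; essential set:

[(2, 3, 1), (3, 2, 1)]


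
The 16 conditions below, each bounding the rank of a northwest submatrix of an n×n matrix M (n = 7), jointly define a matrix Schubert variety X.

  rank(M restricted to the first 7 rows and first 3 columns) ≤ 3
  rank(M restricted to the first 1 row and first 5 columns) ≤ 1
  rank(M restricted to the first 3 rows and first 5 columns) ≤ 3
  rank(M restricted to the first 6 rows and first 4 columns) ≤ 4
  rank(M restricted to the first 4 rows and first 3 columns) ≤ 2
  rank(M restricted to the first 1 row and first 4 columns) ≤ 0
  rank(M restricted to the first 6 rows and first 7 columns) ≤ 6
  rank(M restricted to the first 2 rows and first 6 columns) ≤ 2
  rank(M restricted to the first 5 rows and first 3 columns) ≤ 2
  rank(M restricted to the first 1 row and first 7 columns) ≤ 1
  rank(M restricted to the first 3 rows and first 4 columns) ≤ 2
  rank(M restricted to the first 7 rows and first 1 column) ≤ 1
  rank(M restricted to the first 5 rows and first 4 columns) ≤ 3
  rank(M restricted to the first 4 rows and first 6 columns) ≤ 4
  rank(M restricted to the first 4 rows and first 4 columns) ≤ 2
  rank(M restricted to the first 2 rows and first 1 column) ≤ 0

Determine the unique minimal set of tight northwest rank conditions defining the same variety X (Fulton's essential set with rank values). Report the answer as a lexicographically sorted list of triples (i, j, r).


Computing R[i][j] = min implied NW-rank bound (n=7, 16 conditions):

  row 1: 0, 0, 0, 0, 1, 1, 1
  row 2: 0, 1, 1, 1, 2, 2, 2
  row 3: 1, 2, 2, 2, 3, 3, 3
  row 4: 1, 2, 2, 2, 3, 4, 4
  row 5: 1, 2, 2, 3, 4, 5, 5
  row 6: 1, 2, 3, 4, 5, 6, 6
  row 7: 1, 2, 3, 4, 5, 6, 7

hence w(1..7) = (5, 2, 1, 6, 4, 3, 7).

Fulton essential set (4 of the 8 Rothe cells):

[(1, 4, 0), (2, 1, 0), (4, 4, 2), (5, 3, 2)]


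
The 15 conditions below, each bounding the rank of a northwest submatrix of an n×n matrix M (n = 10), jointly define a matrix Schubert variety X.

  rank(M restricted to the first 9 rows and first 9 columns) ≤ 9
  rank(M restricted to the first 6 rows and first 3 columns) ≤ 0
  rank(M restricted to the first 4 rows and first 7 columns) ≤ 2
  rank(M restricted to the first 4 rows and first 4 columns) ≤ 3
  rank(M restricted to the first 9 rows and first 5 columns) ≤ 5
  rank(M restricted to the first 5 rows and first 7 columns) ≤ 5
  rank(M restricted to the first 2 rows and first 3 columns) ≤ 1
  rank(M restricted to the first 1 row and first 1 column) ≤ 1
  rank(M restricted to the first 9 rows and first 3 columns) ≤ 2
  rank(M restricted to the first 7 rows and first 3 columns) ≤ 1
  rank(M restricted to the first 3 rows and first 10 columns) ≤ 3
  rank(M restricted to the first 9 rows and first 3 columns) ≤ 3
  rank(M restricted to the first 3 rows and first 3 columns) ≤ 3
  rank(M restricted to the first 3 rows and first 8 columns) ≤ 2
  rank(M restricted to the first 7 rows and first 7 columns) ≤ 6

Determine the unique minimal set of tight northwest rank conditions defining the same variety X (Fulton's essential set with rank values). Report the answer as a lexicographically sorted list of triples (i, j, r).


Propagating the 15 rank bounds to every northwest block:

  0  0  0  1  1  1  1  1  1  1
  0  0  0  1  2  2  2  2  2  2
  0  0  0  1  2  2  2  2  3  3
  0  0  0  1  2  2  2  3  4  4
  0  0  0  1  2  3  3  4  5  5
  0  0  0  1  2  3  4  5  6  6
  1  1  1  2  3  4  5  6  7  7
  1  2  2  3  4  5  6  7  8  8
  1  2  2  3  4  5  6  7  8  9
  1  2  3  4  5  6  7  8  9  10

reading off 1-entries of Δ²R: w = (4, 5, 9, 8, 6, 7, 1, 2, 10, 3).

Fulton essential set (4 of the 24 Rothe cells):

[(3, 8, 2), (4, 7, 2), (6, 3, 0), (9, 3, 2)]
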